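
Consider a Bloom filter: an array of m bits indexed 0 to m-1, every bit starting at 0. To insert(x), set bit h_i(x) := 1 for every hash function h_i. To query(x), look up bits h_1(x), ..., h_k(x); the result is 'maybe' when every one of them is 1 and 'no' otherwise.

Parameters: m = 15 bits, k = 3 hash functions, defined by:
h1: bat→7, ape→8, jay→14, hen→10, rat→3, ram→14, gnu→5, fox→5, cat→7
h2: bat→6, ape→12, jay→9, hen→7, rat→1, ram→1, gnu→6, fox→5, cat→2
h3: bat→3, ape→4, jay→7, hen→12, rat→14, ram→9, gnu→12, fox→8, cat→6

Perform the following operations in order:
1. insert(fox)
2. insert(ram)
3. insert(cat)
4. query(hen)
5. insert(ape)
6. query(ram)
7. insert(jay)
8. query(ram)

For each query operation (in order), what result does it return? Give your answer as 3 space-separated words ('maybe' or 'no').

Answer: no maybe maybe

Derivation:
Start: bits=000000000000000
Op 1: insert fox -> sets bits 5 8 -> bits=000001001000000
Op 2: insert ram -> sets bits 1 9 14 -> bits=010001001100001
Op 3: insert cat -> sets bits 2 6 7 -> bits=011001111100001
Op 4: query hen -> checks bit7=1, bit10=0, bit12=0 (has a 0) -> no
Op 5: insert ape -> sets bits 4 8 12 -> bits=011011111100101
Op 6: query ram -> checks bit1=1, bit9=1, bit14=1 (all 1) -> maybe
Op 7: insert jay -> sets bits 7 9 14 -> bits=011011111100101
Op 8: query ram -> checks bit1=1, bit9=1, bit14=1 (all 1) -> maybe
Query results in order: no maybe maybe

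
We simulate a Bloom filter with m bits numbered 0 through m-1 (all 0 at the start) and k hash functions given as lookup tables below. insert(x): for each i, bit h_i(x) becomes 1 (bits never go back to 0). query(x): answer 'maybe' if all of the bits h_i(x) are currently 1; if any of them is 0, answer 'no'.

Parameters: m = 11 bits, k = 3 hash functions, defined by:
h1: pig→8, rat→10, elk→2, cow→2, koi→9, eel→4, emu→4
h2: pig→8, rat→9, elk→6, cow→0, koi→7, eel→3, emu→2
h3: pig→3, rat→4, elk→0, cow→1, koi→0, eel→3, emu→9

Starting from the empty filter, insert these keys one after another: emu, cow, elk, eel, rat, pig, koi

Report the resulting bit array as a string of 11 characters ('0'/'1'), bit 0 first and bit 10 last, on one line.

Start: bits=00000000000
After insert 'emu': sets bits 2 4 9 -> bits=00101000010
After insert 'cow': sets bits 0 1 2 -> bits=11101000010
After insert 'elk': sets bits 0 2 6 -> bits=11101010010
After insert 'eel': sets bits 3 4 -> bits=11111010010
After insert 'rat': sets bits 4 9 10 -> bits=11111010011
After insert 'pig': sets bits 3 8 -> bits=11111010111
After insert 'koi': sets bits 0 7 9 -> bits=11111011111

Answer: 11111011111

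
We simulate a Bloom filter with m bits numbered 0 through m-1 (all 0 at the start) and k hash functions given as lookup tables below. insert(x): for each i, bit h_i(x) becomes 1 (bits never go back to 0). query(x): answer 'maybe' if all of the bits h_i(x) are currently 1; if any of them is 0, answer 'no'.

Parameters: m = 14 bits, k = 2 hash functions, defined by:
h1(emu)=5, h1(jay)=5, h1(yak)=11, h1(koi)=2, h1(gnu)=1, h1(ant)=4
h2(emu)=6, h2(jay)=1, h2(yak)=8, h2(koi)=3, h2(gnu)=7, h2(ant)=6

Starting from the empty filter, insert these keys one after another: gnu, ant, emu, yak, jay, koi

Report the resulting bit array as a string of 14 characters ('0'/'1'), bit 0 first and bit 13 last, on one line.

Answer: 01111111100100

Derivation:
Start: bits=00000000000000
After insert 'gnu': sets bits 1 7 -> bits=01000001000000
After insert 'ant': sets bits 4 6 -> bits=01001011000000
After insert 'emu': sets bits 5 6 -> bits=01001111000000
After insert 'yak': sets bits 8 11 -> bits=01001111100100
After insert 'jay': sets bits 1 5 -> bits=01001111100100
After insert 'koi': sets bits 2 3 -> bits=01111111100100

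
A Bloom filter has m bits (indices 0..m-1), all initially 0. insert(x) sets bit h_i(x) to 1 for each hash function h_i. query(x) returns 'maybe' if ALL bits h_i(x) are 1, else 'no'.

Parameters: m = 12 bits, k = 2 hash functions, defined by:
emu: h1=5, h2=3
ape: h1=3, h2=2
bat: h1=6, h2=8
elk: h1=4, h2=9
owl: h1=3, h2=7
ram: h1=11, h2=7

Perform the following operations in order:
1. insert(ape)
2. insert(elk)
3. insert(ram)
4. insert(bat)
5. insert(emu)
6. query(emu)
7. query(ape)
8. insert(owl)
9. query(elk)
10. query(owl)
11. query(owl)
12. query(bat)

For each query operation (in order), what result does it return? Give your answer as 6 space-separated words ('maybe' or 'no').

Start: bits=000000000000
Op 1: insert ape -> sets bits 2 3 -> bits=001100000000
Op 2: insert elk -> sets bits 4 9 -> bits=001110000100
Op 3: insert ram -> sets bits 7 11 -> bits=001110010101
Op 4: insert bat -> sets bits 6 8 -> bits=001110111101
Op 5: insert emu -> sets bits 3 5 -> bits=001111111101
Op 6: query emu -> checks bit3=1, bit5=1 (all 1) -> maybe
Op 7: query ape -> checks bit2=1, bit3=1 (all 1) -> maybe
Op 8: insert owl -> sets bits 3 7 -> bits=001111111101
Op 9: query elk -> checks bit4=1, bit9=1 (all 1) -> maybe
Op 10: query owl -> checks bit3=1, bit7=1 (all 1) -> maybe
Op 11: query owl -> checks bit3=1, bit7=1 (all 1) -> maybe
Op 12: query bat -> checks bit6=1, bit8=1 (all 1) -> maybe
Query results in order: maybe maybe maybe maybe maybe maybe

Answer: maybe maybe maybe maybe maybe maybe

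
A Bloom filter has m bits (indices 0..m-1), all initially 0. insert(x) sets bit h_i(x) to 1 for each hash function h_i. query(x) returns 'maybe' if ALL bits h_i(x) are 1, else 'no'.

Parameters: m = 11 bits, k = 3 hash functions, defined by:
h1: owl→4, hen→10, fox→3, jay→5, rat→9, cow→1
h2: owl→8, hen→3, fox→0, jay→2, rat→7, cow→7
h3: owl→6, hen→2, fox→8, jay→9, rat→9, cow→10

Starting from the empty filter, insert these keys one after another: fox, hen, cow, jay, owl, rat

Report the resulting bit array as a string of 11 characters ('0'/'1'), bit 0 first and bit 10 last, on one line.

Answer: 11111111111

Derivation:
Start: bits=00000000000
After insert 'fox': sets bits 0 3 8 -> bits=10010000100
After insert 'hen': sets bits 2 3 10 -> bits=10110000101
After insert 'cow': sets bits 1 7 10 -> bits=11110001101
After insert 'jay': sets bits 2 5 9 -> bits=11110101111
After insert 'owl': sets bits 4 6 8 -> bits=11111111111
After insert 'rat': sets bits 7 9 -> bits=11111111111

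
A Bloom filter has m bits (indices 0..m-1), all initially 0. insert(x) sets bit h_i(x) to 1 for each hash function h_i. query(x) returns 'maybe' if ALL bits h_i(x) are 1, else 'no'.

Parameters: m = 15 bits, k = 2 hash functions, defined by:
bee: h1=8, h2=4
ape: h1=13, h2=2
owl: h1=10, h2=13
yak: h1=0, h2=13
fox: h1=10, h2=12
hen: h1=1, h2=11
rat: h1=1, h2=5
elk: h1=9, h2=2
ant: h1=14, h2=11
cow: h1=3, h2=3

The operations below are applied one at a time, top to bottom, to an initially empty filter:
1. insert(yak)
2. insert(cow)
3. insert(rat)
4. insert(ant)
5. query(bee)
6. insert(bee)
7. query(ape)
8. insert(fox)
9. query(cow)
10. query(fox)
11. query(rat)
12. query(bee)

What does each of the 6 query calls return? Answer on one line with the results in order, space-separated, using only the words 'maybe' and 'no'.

Start: bits=000000000000000
Op 1: insert yak -> sets bits 0 13 -> bits=100000000000010
Op 2: insert cow -> sets bits 3 -> bits=100100000000010
Op 3: insert rat -> sets bits 1 5 -> bits=110101000000010
Op 4: insert ant -> sets bits 11 14 -> bits=110101000001011
Op 5: query bee -> checks bit4=0, bit8=0 (has a 0) -> no
Op 6: insert bee -> sets bits 4 8 -> bits=110111001001011
Op 7: query ape -> checks bit2=0, bit13=1 (has a 0) -> no
Op 8: insert fox -> sets bits 10 12 -> bits=110111001011111
Op 9: query cow -> checks bit3=1 (all 1) -> maybe
Op 10: query fox -> checks bit10=1, bit12=1 (all 1) -> maybe
Op 11: query rat -> checks bit1=1, bit5=1 (all 1) -> maybe
Op 12: query bee -> checks bit4=1, bit8=1 (all 1) -> maybe
Query results in order: no no maybe maybe maybe maybe

Answer: no no maybe maybe maybe maybe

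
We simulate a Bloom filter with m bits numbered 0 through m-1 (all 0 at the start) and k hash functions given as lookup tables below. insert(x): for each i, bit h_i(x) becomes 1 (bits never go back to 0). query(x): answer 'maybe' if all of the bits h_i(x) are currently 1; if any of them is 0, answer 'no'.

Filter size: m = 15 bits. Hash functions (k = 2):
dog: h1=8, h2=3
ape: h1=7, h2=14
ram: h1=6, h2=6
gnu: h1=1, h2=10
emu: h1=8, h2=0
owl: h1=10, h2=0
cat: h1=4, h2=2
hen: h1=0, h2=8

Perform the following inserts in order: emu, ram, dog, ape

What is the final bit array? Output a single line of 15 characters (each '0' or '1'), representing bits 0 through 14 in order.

Answer: 100100111000001

Derivation:
Start: bits=000000000000000
After insert 'emu': sets bits 0 8 -> bits=100000001000000
After insert 'ram': sets bits 6 -> bits=100000101000000
After insert 'dog': sets bits 3 8 -> bits=100100101000000
After insert 'ape': sets bits 7 14 -> bits=100100111000001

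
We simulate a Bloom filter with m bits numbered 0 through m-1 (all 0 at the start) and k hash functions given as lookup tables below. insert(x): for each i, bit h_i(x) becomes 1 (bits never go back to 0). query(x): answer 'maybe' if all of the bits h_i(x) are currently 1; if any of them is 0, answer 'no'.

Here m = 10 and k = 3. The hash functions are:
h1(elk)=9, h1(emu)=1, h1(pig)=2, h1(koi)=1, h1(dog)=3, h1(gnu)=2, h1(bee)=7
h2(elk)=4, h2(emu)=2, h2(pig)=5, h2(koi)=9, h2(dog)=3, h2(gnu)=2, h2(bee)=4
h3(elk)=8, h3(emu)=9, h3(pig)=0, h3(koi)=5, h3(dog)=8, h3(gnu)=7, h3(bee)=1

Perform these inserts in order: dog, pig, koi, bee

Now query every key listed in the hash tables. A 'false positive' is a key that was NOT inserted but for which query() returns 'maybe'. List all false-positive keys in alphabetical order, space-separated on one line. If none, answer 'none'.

Start: bits=0000000000
After insert 'dog': sets bits 3 8 -> bits=0001000010
After insert 'pig': sets bits 0 2 5 -> bits=1011010010
After insert 'koi': sets bits 1 5 9 -> bits=1111010011
After insert 'bee': sets bits 1 4 7 -> bits=1111110111
Not inserted: elk emu gnu — query each against bits=1111110111:
query elk: checks bit4=1, bit8=1, bit9=1 (all 1) -> maybe => FALSE POSITIVE
query emu: checks bit1=1, bit2=1, bit9=1 (all 1) -> maybe => FALSE POSITIVE
query gnu: checks bit2=1, bit7=1 (all 1) -> maybe => FALSE POSITIVE
False positives (alphabetical): elk emu gnu

Answer: elk emu gnu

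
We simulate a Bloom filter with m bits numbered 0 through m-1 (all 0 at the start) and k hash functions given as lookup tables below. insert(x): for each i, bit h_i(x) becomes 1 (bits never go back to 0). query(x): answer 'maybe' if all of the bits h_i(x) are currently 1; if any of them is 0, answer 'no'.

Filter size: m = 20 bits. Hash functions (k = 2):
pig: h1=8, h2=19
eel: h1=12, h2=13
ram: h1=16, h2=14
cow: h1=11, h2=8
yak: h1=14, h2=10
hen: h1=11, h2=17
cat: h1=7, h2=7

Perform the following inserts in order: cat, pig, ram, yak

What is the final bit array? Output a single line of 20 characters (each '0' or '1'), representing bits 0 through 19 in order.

Answer: 00000001101000101001

Derivation:
Start: bits=00000000000000000000
After insert 'cat': sets bits 7 -> bits=00000001000000000000
After insert 'pig': sets bits 8 19 -> bits=00000001100000000001
After insert 'ram': sets bits 14 16 -> bits=00000001100000101001
After insert 'yak': sets bits 10 14 -> bits=00000001101000101001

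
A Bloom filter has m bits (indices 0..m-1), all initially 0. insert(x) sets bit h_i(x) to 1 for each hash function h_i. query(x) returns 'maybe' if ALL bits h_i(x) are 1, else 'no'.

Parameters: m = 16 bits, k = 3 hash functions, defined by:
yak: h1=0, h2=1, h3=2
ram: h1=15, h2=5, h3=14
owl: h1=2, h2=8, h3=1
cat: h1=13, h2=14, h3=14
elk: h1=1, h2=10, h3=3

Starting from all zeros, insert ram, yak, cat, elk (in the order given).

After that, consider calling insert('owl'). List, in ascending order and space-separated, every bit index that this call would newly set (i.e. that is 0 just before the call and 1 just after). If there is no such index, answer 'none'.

Answer: 8

Derivation:
Start: bits=0000000000000000
After insert 'ram': sets bits 5 14 15 -> bits=0000010000000011
After insert 'yak': sets bits 0 1 2 -> bits=1110010000000011
After insert 'cat': sets bits 13 14 -> bits=1110010000000111
After insert 'elk': sets bits 1 3 10 -> bits=1111010000100111
insert 'owl' would touch bits 1 2 8; currently bit1=1, bit2=1, bit8=0
Bits that are 0 among those (would change 0->1): 8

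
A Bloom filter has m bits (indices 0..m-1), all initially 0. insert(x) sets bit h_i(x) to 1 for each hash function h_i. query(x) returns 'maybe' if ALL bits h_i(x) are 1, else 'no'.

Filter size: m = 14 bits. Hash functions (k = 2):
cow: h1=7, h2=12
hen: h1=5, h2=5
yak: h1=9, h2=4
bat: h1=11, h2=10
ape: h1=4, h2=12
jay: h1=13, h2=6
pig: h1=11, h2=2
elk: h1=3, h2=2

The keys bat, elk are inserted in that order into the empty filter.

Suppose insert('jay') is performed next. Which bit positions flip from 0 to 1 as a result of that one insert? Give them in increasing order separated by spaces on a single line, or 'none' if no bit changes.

Start: bits=00000000000000
After insert 'bat': sets bits 10 11 -> bits=00000000001100
After insert 'elk': sets bits 2 3 -> bits=00110000001100
insert 'jay' would touch bits 6 13; currently bit6=0, bit13=0
Bits that are 0 among those (would change 0->1): 6 13

Answer: 6 13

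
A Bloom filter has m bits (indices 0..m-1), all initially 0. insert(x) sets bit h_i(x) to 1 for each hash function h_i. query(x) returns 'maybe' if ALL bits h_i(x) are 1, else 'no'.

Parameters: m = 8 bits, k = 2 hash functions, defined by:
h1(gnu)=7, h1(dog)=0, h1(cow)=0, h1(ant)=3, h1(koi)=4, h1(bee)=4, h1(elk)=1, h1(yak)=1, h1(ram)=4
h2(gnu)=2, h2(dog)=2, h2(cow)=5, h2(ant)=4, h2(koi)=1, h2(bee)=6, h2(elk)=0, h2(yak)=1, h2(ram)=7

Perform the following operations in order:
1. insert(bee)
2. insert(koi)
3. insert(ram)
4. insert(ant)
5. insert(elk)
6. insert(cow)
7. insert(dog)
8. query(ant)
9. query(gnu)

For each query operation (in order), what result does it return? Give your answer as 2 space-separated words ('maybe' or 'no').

Answer: maybe maybe

Derivation:
Start: bits=00000000
Op 1: insert bee -> sets bits 4 6 -> bits=00001010
Op 2: insert koi -> sets bits 1 4 -> bits=01001010
Op 3: insert ram -> sets bits 4 7 -> bits=01001011
Op 4: insert ant -> sets bits 3 4 -> bits=01011011
Op 5: insert elk -> sets bits 0 1 -> bits=11011011
Op 6: insert cow -> sets bits 0 5 -> bits=11011111
Op 7: insert dog -> sets bits 0 2 -> bits=11111111
Op 8: query ant -> checks bit3=1, bit4=1 (all 1) -> maybe
Op 9: query gnu -> checks bit2=1, bit7=1 (all 1) -> maybe
Query results in order: maybe maybe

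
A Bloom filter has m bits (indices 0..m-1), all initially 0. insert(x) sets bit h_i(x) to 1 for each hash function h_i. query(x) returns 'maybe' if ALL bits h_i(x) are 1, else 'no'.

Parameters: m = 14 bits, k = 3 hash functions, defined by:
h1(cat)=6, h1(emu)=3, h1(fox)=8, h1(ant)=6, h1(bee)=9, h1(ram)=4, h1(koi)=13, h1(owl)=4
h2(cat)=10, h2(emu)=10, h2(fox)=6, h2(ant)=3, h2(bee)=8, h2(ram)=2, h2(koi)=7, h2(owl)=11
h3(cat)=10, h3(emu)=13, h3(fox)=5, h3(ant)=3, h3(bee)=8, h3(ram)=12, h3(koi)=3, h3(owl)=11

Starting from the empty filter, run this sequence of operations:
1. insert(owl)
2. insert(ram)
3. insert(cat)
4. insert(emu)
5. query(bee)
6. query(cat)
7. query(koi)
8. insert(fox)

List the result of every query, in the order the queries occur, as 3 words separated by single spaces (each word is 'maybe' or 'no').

Start: bits=00000000000000
Op 1: insert owl -> sets bits 4 11 -> bits=00001000000100
Op 2: insert ram -> sets bits 2 4 12 -> bits=00101000000110
Op 3: insert cat -> sets bits 6 10 -> bits=00101010001110
Op 4: insert emu -> sets bits 3 10 13 -> bits=00111010001111
Op 5: query bee -> checks bit8=0, bit9=0 (has a 0) -> no
Op 6: query cat -> checks bit6=1, bit10=1 (all 1) -> maybe
Op 7: query koi -> checks bit3=1, bit7=0, bit13=1 (has a 0) -> no
Op 8: insert fox -> sets bits 5 6 8 -> bits=00111110101111
Query results in order: no maybe no

Answer: no maybe no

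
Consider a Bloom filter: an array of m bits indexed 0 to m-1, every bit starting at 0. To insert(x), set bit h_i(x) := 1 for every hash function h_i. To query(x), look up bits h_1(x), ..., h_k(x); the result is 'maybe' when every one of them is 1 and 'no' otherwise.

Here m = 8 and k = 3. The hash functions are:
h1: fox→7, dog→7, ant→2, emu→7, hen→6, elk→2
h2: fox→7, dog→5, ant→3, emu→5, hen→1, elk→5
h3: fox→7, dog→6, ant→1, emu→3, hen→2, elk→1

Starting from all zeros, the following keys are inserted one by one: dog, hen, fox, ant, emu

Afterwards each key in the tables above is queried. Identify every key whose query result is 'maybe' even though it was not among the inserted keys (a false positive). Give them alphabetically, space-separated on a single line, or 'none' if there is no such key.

Answer: elk

Derivation:
Start: bits=00000000
After insert 'dog': sets bits 5 6 7 -> bits=00000111
After insert 'hen': sets bits 1 2 6 -> bits=01100111
After insert 'fox': sets bits 7 -> bits=01100111
After insert 'ant': sets bits 1 2 3 -> bits=01110111
After insert 'emu': sets bits 3 5 7 -> bits=01110111
Not inserted: elk — query each against bits=01110111:
query elk: checks bit1=1, bit2=1, bit5=1 (all 1) -> maybe => FALSE POSITIVE
False positives (alphabetical): elk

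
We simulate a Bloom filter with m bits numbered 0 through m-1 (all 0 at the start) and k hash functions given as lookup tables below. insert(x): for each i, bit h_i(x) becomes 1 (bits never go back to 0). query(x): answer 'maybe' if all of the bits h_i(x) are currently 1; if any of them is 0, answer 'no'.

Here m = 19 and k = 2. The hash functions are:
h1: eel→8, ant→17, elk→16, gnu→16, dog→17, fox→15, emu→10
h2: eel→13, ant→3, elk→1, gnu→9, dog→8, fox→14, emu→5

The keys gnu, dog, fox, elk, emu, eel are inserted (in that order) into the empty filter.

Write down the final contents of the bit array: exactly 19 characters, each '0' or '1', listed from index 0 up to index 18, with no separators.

Start: bits=0000000000000000000
After insert 'gnu': sets bits 9 16 -> bits=0000000001000000100
After insert 'dog': sets bits 8 17 -> bits=0000000011000000110
After insert 'fox': sets bits 14 15 -> bits=0000000011000011110
After insert 'elk': sets bits 1 16 -> bits=0100000011000011110
After insert 'emu': sets bits 5 10 -> bits=0100010011100011110
After insert 'eel': sets bits 8 13 -> bits=0100010011100111110

Answer: 0100010011100111110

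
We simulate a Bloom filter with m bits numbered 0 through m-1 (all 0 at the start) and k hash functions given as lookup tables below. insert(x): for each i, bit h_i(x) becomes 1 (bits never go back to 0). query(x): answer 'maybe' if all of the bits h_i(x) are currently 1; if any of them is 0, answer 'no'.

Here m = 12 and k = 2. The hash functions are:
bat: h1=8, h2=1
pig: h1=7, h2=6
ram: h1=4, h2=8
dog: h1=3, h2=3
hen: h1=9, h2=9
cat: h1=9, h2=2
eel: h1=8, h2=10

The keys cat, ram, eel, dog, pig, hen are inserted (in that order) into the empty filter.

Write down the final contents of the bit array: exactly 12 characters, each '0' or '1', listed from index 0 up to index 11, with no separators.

Answer: 001110111110

Derivation:
Start: bits=000000000000
After insert 'cat': sets bits 2 9 -> bits=001000000100
After insert 'ram': sets bits 4 8 -> bits=001010001100
After insert 'eel': sets bits 8 10 -> bits=001010001110
After insert 'dog': sets bits 3 -> bits=001110001110
After insert 'pig': sets bits 6 7 -> bits=001110111110
After insert 'hen': sets bits 9 -> bits=001110111110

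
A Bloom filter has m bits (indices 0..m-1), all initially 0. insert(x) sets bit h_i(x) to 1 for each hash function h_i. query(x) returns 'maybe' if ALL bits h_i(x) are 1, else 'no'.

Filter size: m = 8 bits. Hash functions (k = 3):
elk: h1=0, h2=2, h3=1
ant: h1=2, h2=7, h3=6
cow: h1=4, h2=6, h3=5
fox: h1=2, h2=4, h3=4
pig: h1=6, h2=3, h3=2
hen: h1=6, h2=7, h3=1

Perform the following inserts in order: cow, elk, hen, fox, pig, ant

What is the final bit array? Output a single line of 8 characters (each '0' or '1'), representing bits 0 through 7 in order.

Start: bits=00000000
After insert 'cow': sets bits 4 5 6 -> bits=00001110
After insert 'elk': sets bits 0 1 2 -> bits=11101110
After insert 'hen': sets bits 1 6 7 -> bits=11101111
After insert 'fox': sets bits 2 4 -> bits=11101111
After insert 'pig': sets bits 2 3 6 -> bits=11111111
After insert 'ant': sets bits 2 6 7 -> bits=11111111

Answer: 11111111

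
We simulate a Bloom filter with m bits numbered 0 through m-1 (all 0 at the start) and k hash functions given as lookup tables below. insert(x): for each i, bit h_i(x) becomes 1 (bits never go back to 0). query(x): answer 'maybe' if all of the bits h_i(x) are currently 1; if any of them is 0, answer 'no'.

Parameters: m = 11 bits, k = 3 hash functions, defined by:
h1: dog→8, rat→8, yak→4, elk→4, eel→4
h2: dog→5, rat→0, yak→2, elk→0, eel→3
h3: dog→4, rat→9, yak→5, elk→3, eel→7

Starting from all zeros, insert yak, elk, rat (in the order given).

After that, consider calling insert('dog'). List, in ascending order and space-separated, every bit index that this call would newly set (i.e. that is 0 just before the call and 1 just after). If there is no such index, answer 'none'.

Answer: none

Derivation:
Start: bits=00000000000
After insert 'yak': sets bits 2 4 5 -> bits=00101100000
After insert 'elk': sets bits 0 3 4 -> bits=10111100000
After insert 'rat': sets bits 0 8 9 -> bits=10111100110
insert 'dog' would touch bits 4 5 8; currently bit4=1, bit5=1, bit8=1
Bits that are 0 among those (would change 0->1): none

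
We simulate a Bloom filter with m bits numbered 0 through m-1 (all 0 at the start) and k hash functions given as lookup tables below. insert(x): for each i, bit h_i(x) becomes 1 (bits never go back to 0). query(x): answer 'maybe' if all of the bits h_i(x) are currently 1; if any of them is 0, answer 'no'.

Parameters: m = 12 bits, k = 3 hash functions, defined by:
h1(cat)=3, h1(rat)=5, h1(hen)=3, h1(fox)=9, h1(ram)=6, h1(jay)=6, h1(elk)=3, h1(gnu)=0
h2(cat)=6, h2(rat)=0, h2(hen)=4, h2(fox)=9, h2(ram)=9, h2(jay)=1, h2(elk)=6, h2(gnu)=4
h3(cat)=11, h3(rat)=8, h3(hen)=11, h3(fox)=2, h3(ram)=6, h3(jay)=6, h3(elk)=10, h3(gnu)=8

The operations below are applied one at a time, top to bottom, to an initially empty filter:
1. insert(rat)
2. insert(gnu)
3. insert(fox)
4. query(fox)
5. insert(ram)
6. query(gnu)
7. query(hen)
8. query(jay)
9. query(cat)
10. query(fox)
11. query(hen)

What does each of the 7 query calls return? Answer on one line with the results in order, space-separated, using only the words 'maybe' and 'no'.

Answer: maybe maybe no no no maybe no

Derivation:
Start: bits=000000000000
Op 1: insert rat -> sets bits 0 5 8 -> bits=100001001000
Op 2: insert gnu -> sets bits 0 4 8 -> bits=100011001000
Op 3: insert fox -> sets bits 2 9 -> bits=101011001100
Op 4: query fox -> checks bit2=1, bit9=1 (all 1) -> maybe
Op 5: insert ram -> sets bits 6 9 -> bits=101011101100
Op 6: query gnu -> checks bit0=1, bit4=1, bit8=1 (all 1) -> maybe
Op 7: query hen -> checks bit3=0, bit4=1, bit11=0 (has a 0) -> no
Op 8: query jay -> checks bit1=0, bit6=1 (has a 0) -> no
Op 9: query cat -> checks bit3=0, bit6=1, bit11=0 (has a 0) -> no
Op 10: query fox -> checks bit2=1, bit9=1 (all 1) -> maybe
Op 11: query hen -> checks bit3=0, bit4=1, bit11=0 (has a 0) -> no
Query results in order: maybe maybe no no no maybe no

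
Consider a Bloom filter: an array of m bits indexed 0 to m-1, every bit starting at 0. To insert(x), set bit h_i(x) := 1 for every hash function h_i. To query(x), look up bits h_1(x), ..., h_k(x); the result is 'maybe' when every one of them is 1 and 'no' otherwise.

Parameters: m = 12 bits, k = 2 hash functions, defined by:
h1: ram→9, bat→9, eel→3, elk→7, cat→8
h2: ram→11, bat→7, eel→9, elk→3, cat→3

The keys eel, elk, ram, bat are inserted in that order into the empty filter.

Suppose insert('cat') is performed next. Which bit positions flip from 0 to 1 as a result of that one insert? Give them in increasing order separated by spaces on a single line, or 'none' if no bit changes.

Answer: 8

Derivation:
Start: bits=000000000000
After insert 'eel': sets bits 3 9 -> bits=000100000100
After insert 'elk': sets bits 3 7 -> bits=000100010100
After insert 'ram': sets bits 9 11 -> bits=000100010101
After insert 'bat': sets bits 7 9 -> bits=000100010101
insert 'cat' would touch bits 3 8; currently bit3=1, bit8=0
Bits that are 0 among those (would change 0->1): 8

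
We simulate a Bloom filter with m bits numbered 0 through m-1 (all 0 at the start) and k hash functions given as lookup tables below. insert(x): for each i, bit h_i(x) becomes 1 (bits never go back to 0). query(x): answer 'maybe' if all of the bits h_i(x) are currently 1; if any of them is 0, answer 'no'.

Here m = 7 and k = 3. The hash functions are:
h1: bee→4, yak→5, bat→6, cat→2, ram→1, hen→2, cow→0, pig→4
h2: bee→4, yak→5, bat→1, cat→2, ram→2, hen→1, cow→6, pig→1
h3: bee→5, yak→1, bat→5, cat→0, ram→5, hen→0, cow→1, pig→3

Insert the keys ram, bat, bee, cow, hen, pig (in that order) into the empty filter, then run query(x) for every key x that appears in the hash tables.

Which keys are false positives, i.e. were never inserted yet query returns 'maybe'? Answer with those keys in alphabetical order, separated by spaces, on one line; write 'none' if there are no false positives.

Start: bits=0000000
After insert 'ram': sets bits 1 2 5 -> bits=0110010
After insert 'bat': sets bits 1 5 6 -> bits=0110011
After insert 'bee': sets bits 4 5 -> bits=0110111
After insert 'cow': sets bits 0 1 6 -> bits=1110111
After insert 'hen': sets bits 0 1 2 -> bits=1110111
After insert 'pig': sets bits 1 3 4 -> bits=1111111
Not inserted: cat yak — query each against bits=1111111:
query cat: checks bit0=1, bit2=1 (all 1) -> maybe => FALSE POSITIVE
query yak: checks bit1=1, bit5=1 (all 1) -> maybe => FALSE POSITIVE
False positives (alphabetical): cat yak

Answer: cat yak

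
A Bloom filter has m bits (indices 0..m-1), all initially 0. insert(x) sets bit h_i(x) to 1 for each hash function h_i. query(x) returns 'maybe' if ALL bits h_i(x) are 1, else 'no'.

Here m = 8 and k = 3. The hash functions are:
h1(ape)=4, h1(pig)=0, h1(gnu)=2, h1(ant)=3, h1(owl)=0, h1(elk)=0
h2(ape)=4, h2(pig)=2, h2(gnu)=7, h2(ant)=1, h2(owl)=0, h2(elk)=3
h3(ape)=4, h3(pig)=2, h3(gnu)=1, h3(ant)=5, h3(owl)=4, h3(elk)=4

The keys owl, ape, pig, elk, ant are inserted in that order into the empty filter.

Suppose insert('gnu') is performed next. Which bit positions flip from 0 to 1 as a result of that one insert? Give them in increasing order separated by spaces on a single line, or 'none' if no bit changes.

Start: bits=00000000
After insert 'owl': sets bits 0 4 -> bits=10001000
After insert 'ape': sets bits 4 -> bits=10001000
After insert 'pig': sets bits 0 2 -> bits=10101000
After insert 'elk': sets bits 0 3 4 -> bits=10111000
After insert 'ant': sets bits 1 3 5 -> bits=11111100
insert 'gnu' would touch bits 1 2 7; currently bit1=1, bit2=1, bit7=0
Bits that are 0 among those (would change 0->1): 7

Answer: 7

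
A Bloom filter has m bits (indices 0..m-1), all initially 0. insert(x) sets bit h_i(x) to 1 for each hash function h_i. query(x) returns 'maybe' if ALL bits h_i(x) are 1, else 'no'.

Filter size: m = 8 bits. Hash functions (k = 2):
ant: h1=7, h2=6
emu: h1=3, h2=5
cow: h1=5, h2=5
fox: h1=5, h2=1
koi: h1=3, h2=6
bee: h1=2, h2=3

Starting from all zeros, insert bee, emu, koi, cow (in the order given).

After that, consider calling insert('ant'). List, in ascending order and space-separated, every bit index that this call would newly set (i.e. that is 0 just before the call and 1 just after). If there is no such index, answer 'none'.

Start: bits=00000000
After insert 'bee': sets bits 2 3 -> bits=00110000
After insert 'emu': sets bits 3 5 -> bits=00110100
After insert 'koi': sets bits 3 6 -> bits=00110110
After insert 'cow': sets bits 5 -> bits=00110110
insert 'ant' would touch bits 6 7; currently bit6=1, bit7=0
Bits that are 0 among those (would change 0->1): 7

Answer: 7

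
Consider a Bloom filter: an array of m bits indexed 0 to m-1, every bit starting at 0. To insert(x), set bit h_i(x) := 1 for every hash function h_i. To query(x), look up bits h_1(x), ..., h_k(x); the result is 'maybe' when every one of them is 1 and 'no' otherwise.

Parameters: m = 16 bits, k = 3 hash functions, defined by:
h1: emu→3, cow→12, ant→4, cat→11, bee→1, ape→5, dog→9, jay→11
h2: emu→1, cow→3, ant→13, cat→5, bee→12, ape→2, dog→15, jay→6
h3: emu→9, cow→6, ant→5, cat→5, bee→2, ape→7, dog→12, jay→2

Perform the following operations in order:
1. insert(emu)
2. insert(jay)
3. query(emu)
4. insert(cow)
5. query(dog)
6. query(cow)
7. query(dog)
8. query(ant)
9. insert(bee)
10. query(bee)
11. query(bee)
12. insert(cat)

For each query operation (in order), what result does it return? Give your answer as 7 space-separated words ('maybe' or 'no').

Answer: maybe no maybe no no maybe maybe

Derivation:
Start: bits=0000000000000000
Op 1: insert emu -> sets bits 1 3 9 -> bits=0101000001000000
Op 2: insert jay -> sets bits 2 6 11 -> bits=0111001001010000
Op 3: query emu -> checks bit1=1, bit3=1, bit9=1 (all 1) -> maybe
Op 4: insert cow -> sets bits 3 6 12 -> bits=0111001001011000
Op 5: query dog -> checks bit9=1, bit12=1, bit15=0 (has a 0) -> no
Op 6: query cow -> checks bit3=1, bit6=1, bit12=1 (all 1) -> maybe
Op 7: query dog -> checks bit9=1, bit12=1, bit15=0 (has a 0) -> no
Op 8: query ant -> checks bit4=0, bit5=0, bit13=0 (has a 0) -> no
Op 9: insert bee -> sets bits 1 2 12 -> bits=0111001001011000
Op 10: query bee -> checks bit1=1, bit2=1, bit12=1 (all 1) -> maybe
Op 11: query bee -> checks bit1=1, bit2=1, bit12=1 (all 1) -> maybe
Op 12: insert cat -> sets bits 5 11 -> bits=0111011001011000
Query results in order: maybe no maybe no no maybe maybe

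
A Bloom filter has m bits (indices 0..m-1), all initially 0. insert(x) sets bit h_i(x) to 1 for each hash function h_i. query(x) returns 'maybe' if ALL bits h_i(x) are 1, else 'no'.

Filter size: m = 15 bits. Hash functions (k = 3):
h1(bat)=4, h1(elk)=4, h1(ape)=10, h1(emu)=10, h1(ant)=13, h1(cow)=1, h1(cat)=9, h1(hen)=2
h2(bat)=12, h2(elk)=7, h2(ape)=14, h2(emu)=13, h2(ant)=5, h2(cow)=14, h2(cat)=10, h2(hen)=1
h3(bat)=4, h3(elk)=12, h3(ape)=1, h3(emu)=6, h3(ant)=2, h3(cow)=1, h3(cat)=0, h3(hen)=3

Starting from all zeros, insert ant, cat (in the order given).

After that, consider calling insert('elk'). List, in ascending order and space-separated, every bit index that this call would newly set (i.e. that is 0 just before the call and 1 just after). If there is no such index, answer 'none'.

Answer: 4 7 12

Derivation:
Start: bits=000000000000000
After insert 'ant': sets bits 2 5 13 -> bits=001001000000010
After insert 'cat': sets bits 0 9 10 -> bits=101001000110010
insert 'elk' would touch bits 4 7 12; currently bit4=0, bit7=0, bit12=0
Bits that are 0 among those (would change 0->1): 4 7 12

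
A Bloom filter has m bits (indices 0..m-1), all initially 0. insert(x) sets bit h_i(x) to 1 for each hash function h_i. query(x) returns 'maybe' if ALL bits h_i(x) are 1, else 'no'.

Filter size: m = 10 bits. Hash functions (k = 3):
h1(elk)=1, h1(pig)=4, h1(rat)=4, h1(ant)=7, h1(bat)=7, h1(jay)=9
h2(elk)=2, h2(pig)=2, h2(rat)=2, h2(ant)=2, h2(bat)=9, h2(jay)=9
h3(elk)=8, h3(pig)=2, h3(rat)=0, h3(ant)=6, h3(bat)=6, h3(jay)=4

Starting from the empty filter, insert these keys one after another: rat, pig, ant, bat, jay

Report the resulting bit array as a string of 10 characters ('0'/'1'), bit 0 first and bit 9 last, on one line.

Answer: 1010101101

Derivation:
Start: bits=0000000000
After insert 'rat': sets bits 0 2 4 -> bits=1010100000
After insert 'pig': sets bits 2 4 -> bits=1010100000
After insert 'ant': sets bits 2 6 7 -> bits=1010101100
After insert 'bat': sets bits 6 7 9 -> bits=1010101101
After insert 'jay': sets bits 4 9 -> bits=1010101101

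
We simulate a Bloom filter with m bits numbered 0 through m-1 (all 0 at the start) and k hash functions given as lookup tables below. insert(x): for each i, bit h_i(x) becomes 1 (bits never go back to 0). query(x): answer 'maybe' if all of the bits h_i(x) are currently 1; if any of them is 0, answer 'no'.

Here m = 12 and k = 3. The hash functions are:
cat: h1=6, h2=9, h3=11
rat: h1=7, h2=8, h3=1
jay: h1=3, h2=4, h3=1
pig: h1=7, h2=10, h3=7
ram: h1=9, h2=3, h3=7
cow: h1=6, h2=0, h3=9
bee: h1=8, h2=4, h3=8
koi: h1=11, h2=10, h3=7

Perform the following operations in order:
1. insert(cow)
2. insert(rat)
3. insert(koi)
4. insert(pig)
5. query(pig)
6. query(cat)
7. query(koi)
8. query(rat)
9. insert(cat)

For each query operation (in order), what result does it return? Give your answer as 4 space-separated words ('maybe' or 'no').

Start: bits=000000000000
Op 1: insert cow -> sets bits 0 6 9 -> bits=100000100100
Op 2: insert rat -> sets bits 1 7 8 -> bits=110000111100
Op 3: insert koi -> sets bits 7 10 11 -> bits=110000111111
Op 4: insert pig -> sets bits 7 10 -> bits=110000111111
Op 5: query pig -> checks bit7=1, bit10=1 (all 1) -> maybe
Op 6: query cat -> checks bit6=1, bit9=1, bit11=1 (all 1) -> maybe
Op 7: query koi -> checks bit7=1, bit10=1, bit11=1 (all 1) -> maybe
Op 8: query rat -> checks bit1=1, bit7=1, bit8=1 (all 1) -> maybe
Op 9: insert cat -> sets bits 6 9 11 -> bits=110000111111
Query results in order: maybe maybe maybe maybe

Answer: maybe maybe maybe maybe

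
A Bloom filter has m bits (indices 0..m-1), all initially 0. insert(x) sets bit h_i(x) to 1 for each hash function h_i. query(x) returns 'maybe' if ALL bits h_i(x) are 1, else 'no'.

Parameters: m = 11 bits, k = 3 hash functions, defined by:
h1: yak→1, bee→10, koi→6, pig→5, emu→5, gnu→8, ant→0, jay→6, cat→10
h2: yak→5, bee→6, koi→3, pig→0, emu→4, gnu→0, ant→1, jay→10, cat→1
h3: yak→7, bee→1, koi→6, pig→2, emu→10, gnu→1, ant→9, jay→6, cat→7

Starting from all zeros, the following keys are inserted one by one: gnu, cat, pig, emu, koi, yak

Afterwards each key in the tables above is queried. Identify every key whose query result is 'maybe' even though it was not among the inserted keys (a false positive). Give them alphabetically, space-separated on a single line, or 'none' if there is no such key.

Start: bits=00000000000
After insert 'gnu': sets bits 0 1 8 -> bits=11000000100
After insert 'cat': sets bits 1 7 10 -> bits=11000001101
After insert 'pig': sets bits 0 2 5 -> bits=11100101101
After insert 'emu': sets bits 4 5 10 -> bits=11101101101
After insert 'koi': sets bits 3 6 -> bits=11111111101
After insert 'yak': sets bits 1 5 7 -> bits=11111111101
Not inserted: ant bee jay — query each against bits=11111111101:
query ant: checks bit0=1, bit1=1, bit9=0 (has a 0) -> no => not a false positive
query bee: checks bit1=1, bit6=1, bit10=1 (all 1) -> maybe => FALSE POSITIVE
query jay: checks bit6=1, bit10=1 (all 1) -> maybe => FALSE POSITIVE
False positives (alphabetical): bee jay

Answer: bee jay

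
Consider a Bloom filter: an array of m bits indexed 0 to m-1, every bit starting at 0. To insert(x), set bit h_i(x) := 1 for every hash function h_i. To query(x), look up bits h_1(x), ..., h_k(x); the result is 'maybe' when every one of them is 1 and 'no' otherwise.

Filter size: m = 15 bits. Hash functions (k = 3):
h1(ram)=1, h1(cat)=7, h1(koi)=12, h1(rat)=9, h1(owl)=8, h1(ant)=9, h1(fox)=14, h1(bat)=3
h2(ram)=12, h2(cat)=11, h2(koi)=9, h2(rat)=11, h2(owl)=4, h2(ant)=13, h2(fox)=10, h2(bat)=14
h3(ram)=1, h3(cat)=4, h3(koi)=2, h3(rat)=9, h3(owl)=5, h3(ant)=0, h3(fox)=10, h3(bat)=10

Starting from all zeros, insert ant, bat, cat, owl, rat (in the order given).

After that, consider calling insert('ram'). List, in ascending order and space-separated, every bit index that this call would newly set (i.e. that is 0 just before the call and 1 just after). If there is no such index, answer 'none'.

Start: bits=000000000000000
After insert 'ant': sets bits 0 9 13 -> bits=100000000100010
After insert 'bat': sets bits 3 10 14 -> bits=100100000110011
After insert 'cat': sets bits 4 7 11 -> bits=100110010111011
After insert 'owl': sets bits 4 5 8 -> bits=100111011111011
After insert 'rat': sets bits 9 11 -> bits=100111011111011
insert 'ram' would touch bits 1 12; currently bit1=0, bit12=0
Bits that are 0 among those (would change 0->1): 1 12

Answer: 1 12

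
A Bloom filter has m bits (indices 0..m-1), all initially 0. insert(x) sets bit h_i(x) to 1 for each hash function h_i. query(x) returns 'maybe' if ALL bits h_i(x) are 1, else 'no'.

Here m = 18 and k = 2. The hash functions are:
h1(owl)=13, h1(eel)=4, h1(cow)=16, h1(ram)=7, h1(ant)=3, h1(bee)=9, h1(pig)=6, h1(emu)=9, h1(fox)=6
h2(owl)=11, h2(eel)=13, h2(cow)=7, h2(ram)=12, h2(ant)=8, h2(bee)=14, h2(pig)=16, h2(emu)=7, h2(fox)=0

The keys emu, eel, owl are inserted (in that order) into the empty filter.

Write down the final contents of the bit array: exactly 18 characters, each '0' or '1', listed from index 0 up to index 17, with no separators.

Answer: 000010010101010000

Derivation:
Start: bits=000000000000000000
After insert 'emu': sets bits 7 9 -> bits=000000010100000000
After insert 'eel': sets bits 4 13 -> bits=000010010100010000
After insert 'owl': sets bits 11 13 -> bits=000010010101010000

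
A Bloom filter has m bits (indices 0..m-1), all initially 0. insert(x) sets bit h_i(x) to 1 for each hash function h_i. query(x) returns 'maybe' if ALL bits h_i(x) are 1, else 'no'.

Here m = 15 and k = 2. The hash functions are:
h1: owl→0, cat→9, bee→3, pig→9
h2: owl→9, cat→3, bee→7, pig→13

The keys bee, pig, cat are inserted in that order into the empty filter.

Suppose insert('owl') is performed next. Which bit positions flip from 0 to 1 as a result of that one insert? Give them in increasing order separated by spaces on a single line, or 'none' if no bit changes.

Start: bits=000000000000000
After insert 'bee': sets bits 3 7 -> bits=000100010000000
After insert 'pig': sets bits 9 13 -> bits=000100010100010
After insert 'cat': sets bits 3 9 -> bits=000100010100010
insert 'owl' would touch bits 0 9; currently bit0=0, bit9=1
Bits that are 0 among those (would change 0->1): 0

Answer: 0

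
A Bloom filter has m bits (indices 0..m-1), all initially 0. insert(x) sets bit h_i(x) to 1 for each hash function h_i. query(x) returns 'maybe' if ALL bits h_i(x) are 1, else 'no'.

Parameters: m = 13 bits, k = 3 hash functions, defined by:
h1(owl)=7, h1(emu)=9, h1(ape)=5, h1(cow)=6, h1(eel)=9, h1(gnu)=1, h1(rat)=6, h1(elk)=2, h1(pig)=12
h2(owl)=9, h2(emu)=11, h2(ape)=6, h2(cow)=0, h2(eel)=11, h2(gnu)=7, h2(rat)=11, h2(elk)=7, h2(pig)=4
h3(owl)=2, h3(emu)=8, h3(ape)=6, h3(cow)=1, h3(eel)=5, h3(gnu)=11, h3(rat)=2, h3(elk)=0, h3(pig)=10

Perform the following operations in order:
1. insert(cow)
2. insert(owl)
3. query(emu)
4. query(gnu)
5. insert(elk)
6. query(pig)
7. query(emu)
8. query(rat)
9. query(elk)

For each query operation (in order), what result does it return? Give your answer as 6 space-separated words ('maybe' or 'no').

Answer: no no no no no maybe

Derivation:
Start: bits=0000000000000
Op 1: insert cow -> sets bits 0 1 6 -> bits=1100001000000
Op 2: insert owl -> sets bits 2 7 9 -> bits=1110001101000
Op 3: query emu -> checks bit8=0, bit9=1, bit11=0 (has a 0) -> no
Op 4: query gnu -> checks bit1=1, bit7=1, bit11=0 (has a 0) -> no
Op 5: insert elk -> sets bits 0 2 7 -> bits=1110001101000
Op 6: query pig -> checks bit4=0, bit10=0, bit12=0 (has a 0) -> no
Op 7: query emu -> checks bit8=0, bit9=1, bit11=0 (has a 0) -> no
Op 8: query rat -> checks bit2=1, bit6=1, bit11=0 (has a 0) -> no
Op 9: query elk -> checks bit0=1, bit2=1, bit7=1 (all 1) -> maybe
Query results in order: no no no no no maybe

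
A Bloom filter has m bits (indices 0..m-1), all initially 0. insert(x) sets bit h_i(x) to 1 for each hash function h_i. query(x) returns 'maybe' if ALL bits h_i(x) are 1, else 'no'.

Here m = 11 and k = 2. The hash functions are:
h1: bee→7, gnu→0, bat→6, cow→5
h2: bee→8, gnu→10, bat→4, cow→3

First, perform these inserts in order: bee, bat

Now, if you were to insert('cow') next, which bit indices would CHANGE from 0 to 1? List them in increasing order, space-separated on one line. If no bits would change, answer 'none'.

Start: bits=00000000000
After insert 'bee': sets bits 7 8 -> bits=00000001100
After insert 'bat': sets bits 4 6 -> bits=00001011100
insert 'cow' would touch bits 3 5; currently bit3=0, bit5=0
Bits that are 0 among those (would change 0->1): 3 5

Answer: 3 5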